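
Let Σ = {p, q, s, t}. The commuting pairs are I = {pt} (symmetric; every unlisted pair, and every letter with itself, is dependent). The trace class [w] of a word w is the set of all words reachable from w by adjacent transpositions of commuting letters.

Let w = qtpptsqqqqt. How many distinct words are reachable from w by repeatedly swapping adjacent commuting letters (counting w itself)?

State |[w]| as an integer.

6

piece 0:q — minimal
piece 1:t rests on {0:q}
piece 2:p rests on {0:q}
piece 3:p rests on {2:p}
piece 4:t rests on {1:t}
piece 5:s rests on {3:p, 4:t}
piece 6:q rests on {5:s}
piece 7:q rests on {6:q}
piece 8:q rests on {7:q}
piece 9:q rests on {8:q}
piece 10:t rests on {9:q}
minimal pieces: {0:q}
ways to finish when only these pieces remain (= sum over removing one remaining piece with nothing left below it):
  1 left: {10}→1
  2 left: {9,10}→1
  3 left: {8,9,10}→1
  4 left: {7,8,9,10}→1
  5 left: {6,7,8,9,10}→1
  6 left: {5,6,7,8,9,10}→1
  7 left: {3,5,6,7,8,9,10}→1  {4,5,6,7,8,9,10}→1
  8 left: {1,4,5,6,7,8,9,10}→1  {2,3,5,6,7,8,9,10}→1  {3,4,5,6,7,8,9,10}→2
  9 left: {1,3,4,5,6,7,8,9,10}→3  {2,3,4,5,6,7,8,9,10}→3
  placing 0:q first → 6 extensions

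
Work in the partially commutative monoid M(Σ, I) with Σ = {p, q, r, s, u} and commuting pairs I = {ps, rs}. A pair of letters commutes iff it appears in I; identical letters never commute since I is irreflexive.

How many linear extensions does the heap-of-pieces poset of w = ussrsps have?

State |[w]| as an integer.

0(u) covers ∅
1(s) covers 0:u
2(s) covers 1:s
3(r) covers 0:u
4(s) covers 2:s
5(p) covers 3:r
6(s) covers 4:s
floor of heap: 0:u
completions by unplaced set U, small U first (add the entries for U minus each lowest piece of U):
  |U|=1: {5}:1  {6}:1
  |U|=2: {3,5}:1  {4,6}:1  {5,6}:2
  |U|=3: {2,4,6}:1  {3,5,6}:3  {4,5,6}:3
  |U|=4: {1,2,4,6}:1  {2,4,5,6}:4  {3,4,5,6}:6
  |U|=5: {1,2,4,5,6}:5  {2,3,4,5,6}:10
  start at 0(u): 15

15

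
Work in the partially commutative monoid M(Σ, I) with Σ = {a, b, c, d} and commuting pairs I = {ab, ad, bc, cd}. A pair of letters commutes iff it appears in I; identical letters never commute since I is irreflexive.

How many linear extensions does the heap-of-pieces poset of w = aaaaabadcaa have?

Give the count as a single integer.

0(a) covers ∅
1(a) covers 0:a
2(a) covers 1:a
3(a) covers 2:a
4(a) covers 3:a
5(b) covers ∅
6(a) covers 4:a
7(d) covers 5:b
8(c) covers 6:a
9(a) covers 8:c
10(a) covers 9:a
floor of heap: 0:a, 5:b
completions by unplaced set U, small U first (add the entries for U minus each lowest piece of U):
  |U|=1: {7}:1  {10}:1
  |U|=2: {5,7}:1  {7,10}:2  {9,10}:1
  |U|=3: {5,7,10}:3  {7,9,10}:3  {8,9,10}:1
  |U|=4: {5,7,9,10}:6  {6,8,9,10}:1  {7,8,9,10}:4
  |U|=5: {4,6,8,9,10}:1  {5,7,8,9,10}:10  {6,7,8,9,10}:5
  |U|=6: {3,4,6,8,9,10}:1  {4,6,7,8,9,10}:6  {5,6,7,8,9,10}:15
  |U|=7: {2,3,4,6,8,9,10}:1  {3,4,6,7,8,9,10}:7  {4,5,6,7,8,9,10}:21
  |U|=8: {1,2,3,4,6,8,9,10}:1  {2,3,4,6,7,8,9,10}:8  {3,4,5,6,7,8,9,10}:28
  |U|=9: {0,1,2,3,4,6,8,9,10}:1  {1,2,3,4,6,7,8,9,10}:9  {2,3,4,5,6,7,8,9,10}:36
  start at 0(a): 45
  start at 5(b): 10
sum over floor = 55

55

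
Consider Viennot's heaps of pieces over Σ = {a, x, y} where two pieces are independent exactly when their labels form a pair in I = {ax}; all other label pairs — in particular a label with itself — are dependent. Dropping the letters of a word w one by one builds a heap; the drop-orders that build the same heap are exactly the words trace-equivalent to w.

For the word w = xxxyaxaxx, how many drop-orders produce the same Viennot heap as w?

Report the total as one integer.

10

#0=x has no predecessor
#1=x depends on [0:x]
#2=x depends on [1:x]
#3=y depends on [2:x]
#4=a depends on [3:y]
#5=x depends on [3:y]
#6=a depends on [4:a]
#7=x depends on [5:x]
#8=x depends on [7:x]
sources: [0:x]
N(rest) = Σ N(rest − s) over sources s of rest; N(one piece) = 1:
  size 1 → [6]=1  [8]=1
  size 2 → [4,6]=1  [6,8]=2  [7,8]=1
  size 3 → [4,6,8]=3  [5,7,8]=1  [6,7,8]=3
  size 4 → [4,6,7,8]=6  [5,6,7,8]=4
  size 5 → [4,5,6,7,8]=10
  size 6 → [3,4,5,6,7,8]=10
  size 7 → [2,3,4,5,6,7,8]=10
  first=0(x) contributes 10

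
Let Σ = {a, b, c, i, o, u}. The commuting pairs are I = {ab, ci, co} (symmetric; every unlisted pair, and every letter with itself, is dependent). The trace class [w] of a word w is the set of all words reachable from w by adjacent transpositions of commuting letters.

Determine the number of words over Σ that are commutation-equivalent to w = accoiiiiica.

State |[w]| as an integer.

piece 0:a — minimal
piece 1:c rests on {0:a}
piece 2:c rests on {1:c}
piece 3:o rests on {0:a}
piece 4:i rests on {3:o}
piece 5:i rests on {4:i}
piece 6:i rests on {5:i}
piece 7:i rests on {6:i}
piece 8:i rests on {7:i}
piece 9:c rests on {2:c}
piece 10:a rests on {8:i, 9:c}
minimal pieces: {0:a}
ways to finish when only these pieces remain (= sum over removing one remaining piece with nothing left below it):
  1 left: {10}→1
  2 left: {8,10}→1  {9,10}→1
  3 left: {2,9,10}→1  {7,8,10}→1  {8,9,10}→2
  4 left: {1,2,9,10}→1  {2,8,9,10}→3  {6,7,8,10}→1  {7,8,9,10}→3
  5 left: {1,2,8,9,10}→4  {2,7,8,9,10}→6  {5,6,7,8,10}→1  {6,7,8,9,10}→4
  6 left: {1,2,7,8,9,10}→10  {2,6,7,8,9,10}→10  {4,5,6,7,8,10}→1  {5,6,7,8,9,10}→5
  7 left: {1,2,6,7,8,9,10}→20  {2,5,6,7,8,9,10}→15  {3,4,5,6,7,8,10}→1  {4,5,6,7,8,9,10}→6
  8 left: {1,2,5,6,7,8,9,10}→35  {2,4,5,6,7,8,9,10}→21  {3,4,5,6,7,8,9,10}→7
  9 left: {1,2,4,5,6,7,8,9,10}→56  {2,3,4,5,6,7,8,9,10}→28
  placing 0:a first → 84 extensions

84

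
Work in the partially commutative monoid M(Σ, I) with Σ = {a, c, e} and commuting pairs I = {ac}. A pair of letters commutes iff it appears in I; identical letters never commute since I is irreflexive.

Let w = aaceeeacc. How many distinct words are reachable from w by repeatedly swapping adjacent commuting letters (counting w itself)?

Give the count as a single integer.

#0=a has no predecessor
#1=a depends on [0:a]
#2=c has no predecessor
#3=e depends on [1:a, 2:c]
#4=e depends on [3:e]
#5=e depends on [4:e]
#6=a depends on [5:e]
#7=c depends on [5:e]
#8=c depends on [7:c]
sources: [0:a, 2:c]
N(rest) = Σ N(rest − s) over sources s of rest; N(one piece) = 1:
  size 1 → [6]=1  [8]=1
  size 2 → [6,8]=2  [7,8]=1
  size 3 → [6,7,8]=3
  size 4 → [5,6,7,8]=3
  size 5 → [4,5,6,7,8]=3
  size 6 → [3,4,5,6,7,8]=3
  size 7 → [1,3,4,5,6,7,8]=3  [2,3,4,5,6,7,8]=3
  first=0(a) contributes 6
  first=2(c) contributes 3
|[w]| = 9

9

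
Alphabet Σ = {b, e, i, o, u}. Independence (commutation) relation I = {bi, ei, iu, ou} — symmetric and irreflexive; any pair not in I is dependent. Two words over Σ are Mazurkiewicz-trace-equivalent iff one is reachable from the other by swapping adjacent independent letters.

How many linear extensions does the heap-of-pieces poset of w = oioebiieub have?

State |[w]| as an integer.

0(o) covers ∅
1(i) covers 0:o
2(o) covers 1:i
3(e) covers 2:o
4(b) covers 3:e
5(i) covers 2:o
6(i) covers 5:i
7(e) covers 4:b
8(u) covers 7:e
9(b) covers 8:u
floor of heap: 0:o
completions by unplaced set U, small U first (add the entries for U minus each lowest piece of U):
  |U|=1: {6}:1  {9}:1
  |U|=2: {5,6}:1  {6,9}:2  {8,9}:1
  |U|=3: {5,6,9}:3  {6,8,9}:3  {7,8,9}:1
  |U|=4: {4,7,8,9}:1  {5,6,8,9}:6  {6,7,8,9}:4
  |U|=5: {3,4,7,8,9}:1  {4,6,7,8,9}:5  {5,6,7,8,9}:10
  |U|=6: {3,4,6,7,8,9}:6  {4,5,6,7,8,9}:15
  |U|=7: {3,4,5,6,7,8,9}:21
  |U|=8: {2,3,4,5,6,7,8,9}:21
  start at 0(o): 21

21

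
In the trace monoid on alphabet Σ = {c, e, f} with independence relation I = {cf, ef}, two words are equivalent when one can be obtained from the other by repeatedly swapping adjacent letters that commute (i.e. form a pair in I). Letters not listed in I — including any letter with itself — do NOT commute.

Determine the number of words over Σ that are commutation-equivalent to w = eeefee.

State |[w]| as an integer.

6

piece 0:e — minimal
piece 1:e rests on {0:e}
piece 2:e rests on {1:e}
piece 3:f — minimal
piece 4:e rests on {2:e}
piece 5:e rests on {4:e}
minimal pieces: {0:e, 3:f}
ways to finish when only these pieces remain (= sum over removing one remaining piece with nothing left below it):
  1 left: {3}→1  {5}→1
  2 left: {3,5}→2  {4,5}→1
  3 left: {2,4,5}→1  {3,4,5}→3
  4 left: {1,2,4,5}→1  {2,3,4,5}→4
  placing 0:e first → 5 extensions
  placing 3:f first → 1 extensions
total linear extensions = 6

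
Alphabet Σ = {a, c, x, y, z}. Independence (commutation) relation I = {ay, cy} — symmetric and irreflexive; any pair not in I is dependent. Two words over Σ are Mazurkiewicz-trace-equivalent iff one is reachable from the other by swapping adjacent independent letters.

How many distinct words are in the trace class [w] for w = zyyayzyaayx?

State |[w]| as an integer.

24

drop 0:z onto floor
drop 1:y onto {0:z}
drop 2:y onto {1:y}
drop 3:a onto {0:z}
drop 4:y onto {2:y}
drop 5:z onto {3:a, 4:y}
drop 6:y onto {5:z}
drop 7:a onto {5:z}
drop 8:a onto {7:a}
drop 9:y onto {6:y}
drop 10:x onto {8:a, 9:y}
ground layer = {0:z}
drop-orders for the pieces not yet dropped (sum over which currently-grounded one goes next):
  1 to go: {10} 1
  2 to go: {8,10} 1  {9,10} 1
  3 to go: {6,9,10} 1  {7,8,10} 1  {8,9,10} 2
  4 to go: {6,8,9,10} 3  {7,8,9,10} 3
  5 to go: {6,7,8,9,10} 6
  6 to go: {5,6,7,8,9,10} 6
  7 to go: {3,5,6,7,8,9,10} 6  {4,5,6,7,8,9,10} 6
  8 to go: {2,4,5,6,7,8,9,10} 6  {3,4,5,6,7,8,9,10} 12
  9 to go: {1,2,4,5,6,7,8,9,10} 6  {2,3,4,5,6,7,8,9,10} 18
  if 0:z drops first: 24 orders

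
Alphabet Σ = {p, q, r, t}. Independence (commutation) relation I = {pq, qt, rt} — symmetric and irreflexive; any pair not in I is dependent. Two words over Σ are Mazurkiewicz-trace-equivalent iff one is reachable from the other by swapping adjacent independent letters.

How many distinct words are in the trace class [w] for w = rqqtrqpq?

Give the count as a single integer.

0(r) covers ∅
1(q) covers 0:r
2(q) covers 1:q
3(t) covers ∅
4(r) covers 2:q
5(q) covers 4:r
6(p) covers 3:t, 4:r
7(q) covers 5:q
floor of heap: 0:r, 3:t
completions by unplaced set U, small U first (add the entries for U minus each lowest piece of U):
  |U|=1: {6}:1  {7}:1
  |U|=2: {3,6}:1  {5,7}:1  {6,7}:2
  |U|=3: {3,6,7}:3  {5,6,7}:3
  |U|=4: {3,5,6,7}:6  {4,5,6,7}:3
  |U|=5: {2,4,5,6,7}:3  {3,4,5,6,7}:9
  |U|=6: {1,2,4,5,6,7}:3  {2,3,4,5,6,7}:12
  start at 0(r): 15
  start at 3(t): 3
sum over floor = 18

18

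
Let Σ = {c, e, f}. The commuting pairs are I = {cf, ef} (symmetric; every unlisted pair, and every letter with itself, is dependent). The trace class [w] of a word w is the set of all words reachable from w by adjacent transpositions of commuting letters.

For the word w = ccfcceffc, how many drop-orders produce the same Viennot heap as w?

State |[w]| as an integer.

84

#0=c has no predecessor
#1=c depends on [0:c]
#2=f has no predecessor
#3=c depends on [1:c]
#4=c depends on [3:c]
#5=e depends on [4:c]
#6=f depends on [2:f]
#7=f depends on [6:f]
#8=c depends on [5:e]
sources: [0:c, 2:f]
N(rest) = Σ N(rest − s) over sources s of rest; N(one piece) = 1:
  size 1 → [7]=1  [8]=1
  size 2 → [5,8]=1  [6,7]=1  [7,8]=2
  size 3 → [2,6,7]=1  [4,5,8]=1  [5,7,8]=3  [6,7,8]=3
  size 4 → [2,6,7,8]=4  [3,4,5,8]=1  [4,5,7,8]=4  [5,6,7,8]=6
  size 5 → [1,3,4,5,8]=1  [2,5,6,7,8]=10  [3,4,5,7,8]=5  [4,5,6,7,8]=10
  size 6 → [0,1,3,4,5,8]=1  [1,3,4,5,7,8]=6  [2,4,5,6,7,8]=20  [3,4,5,6,7,8]=15
  size 7 → [0,1,3,4,5,7,8]=7  [1,3,4,5,6,7,8]=21  [2,3,4,5,6,7,8]=35
  first=0(c) contributes 56
  first=2(f) contributes 28
|[w]| = 84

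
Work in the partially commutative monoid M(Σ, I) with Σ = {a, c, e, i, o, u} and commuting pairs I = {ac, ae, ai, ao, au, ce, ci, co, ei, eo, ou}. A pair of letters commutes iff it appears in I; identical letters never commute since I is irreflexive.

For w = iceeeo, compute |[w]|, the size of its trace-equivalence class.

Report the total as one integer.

60

0(i) covers ∅
1(c) covers ∅
2(e) covers ∅
3(e) covers 2:e
4(e) covers 3:e
5(o) covers 0:i
floor of heap: 0:i, 1:c, 2:e
completions by unplaced set U, small U first (add the entries for U minus each lowest piece of U):
  |U|=1: {1}:1  {4}:1  {5}:1
  |U|=2: {0,5}:1  {1,4}:2  {1,5}:2  {3,4}:1  {4,5}:2
  |U|=3: {0,1,5}:3  {0,4,5}:3  {1,3,4}:3  {1,4,5}:6  {2,3,4}:1  {3,4,5}:3
  |U|=4: {0,1,4,5}:12  {0,3,4,5}:6  {1,2,3,4}:4  {1,3,4,5}:12  {2,3,4,5}:4
  start at 0(i): 20
  start at 1(c): 10
  start at 2(e): 30
sum over floor = 60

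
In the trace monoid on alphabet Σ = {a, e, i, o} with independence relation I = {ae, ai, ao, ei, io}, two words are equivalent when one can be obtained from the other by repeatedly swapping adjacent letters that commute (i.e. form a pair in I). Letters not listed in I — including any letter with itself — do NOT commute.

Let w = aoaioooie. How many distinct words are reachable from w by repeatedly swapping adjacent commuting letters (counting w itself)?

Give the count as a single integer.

0(a) covers ∅
1(o) covers ∅
2(a) covers 0:a
3(i) covers ∅
4(o) covers 1:o
5(o) covers 4:o
6(o) covers 5:o
7(i) covers 3:i
8(e) covers 6:o
floor of heap: 0:a, 1:o, 3:i
completions by unplaced set U, small U first (add the entries for U minus each lowest piece of U):
  |U|=1: {2}:1  {7}:1  {8}:1
  |U|=2: {0,2}:1  {2,7}:2  {2,8}:2  {3,7}:1  {6,8}:1  {7,8}:2
  |U|=3: {0,2,7}:3  {0,2,8}:3  {2,3,7}:3  {2,6,8}:3  {2,7,8}:6  {3,7,8}:3  {5,6,8}:1  {6,7,8}:3
  |U|=4: {0,2,3,7}:6  {0,2,6,8}:6  {0,2,7,8}:12  {2,3,7,8}:12  {2,5,6,8}:4  {2,6,7,8}:12  {3,6,7,8}:6  {4,5,6,8}:1  {5,6,7,8}:4
  |U|=5: {0,2,3,7,8}:30  {0,2,5,6,8}:10  {0,2,6,7,8}:30  {1,4,5,6,8}:1  {2,3,6,7,8}:30  {2,4,5,6,8}:5  {2,5,6,7,8}:20  {3,5,6,7,8}:10  {4,5,6,7,8}:5
  |U|=6: {0,2,3,6,7,8}:90  {0,2,4,5,6,8}:15  {0,2,5,6,7,8}:60  {1,2,4,5,6,8}:6  {1,4,5,6,7,8}:6  {2,3,5,6,7,8}:60  {2,4,5,6,7,8}:30  {3,4,5,6,7,8}:15
  |U|=7: {0,1,2,4,5,6,8}:21  {0,2,3,5,6,7,8}:210  {0,2,4,5,6,7,8}:105  {1,2,4,5,6,7,8}:42  {1,3,4,5,6,7,8}:21  {2,3,4,5,6,7,8}:105
  start at 0(a): 168
  start at 1(o): 420
  start at 3(i): 168
sum over floor = 756

756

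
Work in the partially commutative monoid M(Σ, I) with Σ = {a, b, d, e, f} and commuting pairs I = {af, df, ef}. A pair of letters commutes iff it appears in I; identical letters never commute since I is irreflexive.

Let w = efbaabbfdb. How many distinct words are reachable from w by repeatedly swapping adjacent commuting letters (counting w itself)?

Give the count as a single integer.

0(e) covers ∅
1(f) covers ∅
2(b) covers 0:e, 1:f
3(a) covers 2:b
4(a) covers 3:a
5(b) covers 4:a
6(b) covers 5:b
7(f) covers 6:b
8(d) covers 6:b
9(b) covers 7:f, 8:d
floor of heap: 0:e, 1:f
completions by unplaced set U, small U first (add the entries for U minus each lowest piece of U):
  |U|=1: {9}:1
  |U|=2: {7,9}:1  {8,9}:1
  |U|=3: {7,8,9}:2
  |U|=4: {6,7,8,9}:2
  |U|=5: {5,6,7,8,9}:2
  |U|=6: {4,5,6,7,8,9}:2
  |U|=7: {3,4,5,6,7,8,9}:2
  |U|=8: {2,3,4,5,6,7,8,9}:2
  start at 0(e): 2
  start at 1(f): 2
sum over floor = 4

4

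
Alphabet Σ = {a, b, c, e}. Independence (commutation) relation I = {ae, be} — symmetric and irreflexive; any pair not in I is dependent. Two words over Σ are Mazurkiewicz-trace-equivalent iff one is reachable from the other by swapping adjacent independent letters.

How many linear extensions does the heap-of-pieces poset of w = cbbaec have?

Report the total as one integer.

#0=c has no predecessor
#1=b depends on [0:c]
#2=b depends on [1:b]
#3=a depends on [2:b]
#4=e depends on [0:c]
#5=c depends on [3:a, 4:e]
sources: [0:c]
N(rest) = Σ N(rest − s) over sources s of rest; N(one piece) = 1:
  size 1 → [5]=1
  size 2 → [3,5]=1  [4,5]=1
  size 3 → [2,3,5]=1  [3,4,5]=2
  size 4 → [1,2,3,5]=1  [2,3,4,5]=3
  first=0(c) contributes 4

4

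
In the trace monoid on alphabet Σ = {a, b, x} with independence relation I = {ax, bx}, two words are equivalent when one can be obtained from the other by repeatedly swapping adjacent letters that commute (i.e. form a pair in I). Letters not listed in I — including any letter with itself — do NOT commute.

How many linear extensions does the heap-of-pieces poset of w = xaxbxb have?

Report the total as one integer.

20

#0=x has no predecessor
#1=a has no predecessor
#2=x depends on [0:x]
#3=b depends on [1:a]
#4=x depends on [2:x]
#5=b depends on [3:b]
sources: [0:x, 1:a]
N(rest) = Σ N(rest − s) over sources s of rest; N(one piece) = 1:
  size 1 → [4]=1  [5]=1
  size 2 → [2,4]=1  [3,5]=1  [4,5]=2
  size 3 → [0,2,4]=1  [1,3,5]=1  [2,4,5]=3  [3,4,5]=3
  size 4 → [0,2,4,5]=4  [1,3,4,5]=4  [2,3,4,5]=6
  first=0(x) contributes 10
  first=1(a) contributes 10
|[w]| = 20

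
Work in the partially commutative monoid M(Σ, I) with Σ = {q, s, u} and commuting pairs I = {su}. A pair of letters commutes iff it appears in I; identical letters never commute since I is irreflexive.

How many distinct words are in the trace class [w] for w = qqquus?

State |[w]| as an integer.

3

piece 0:q — minimal
piece 1:q rests on {0:q}
piece 2:q rests on {1:q}
piece 3:u rests on {2:q}
piece 4:u rests on {3:u}
piece 5:s rests on {2:q}
minimal pieces: {0:q}
ways to finish when only these pieces remain (= sum over removing one remaining piece with nothing left below it):
  1 left: {4}→1  {5}→1
  2 left: {3,4}→1  {4,5}→2
  3 left: {3,4,5}→3
  4 left: {2,3,4,5}→3
  placing 0:q first → 3 extensions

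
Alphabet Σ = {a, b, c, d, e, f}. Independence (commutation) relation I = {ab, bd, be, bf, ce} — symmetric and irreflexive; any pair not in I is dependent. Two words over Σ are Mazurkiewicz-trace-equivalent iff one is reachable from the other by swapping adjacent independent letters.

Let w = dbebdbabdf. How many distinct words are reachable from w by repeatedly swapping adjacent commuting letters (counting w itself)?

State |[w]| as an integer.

drop 0:d onto floor
drop 1:b onto floor
drop 2:e onto {0:d}
drop 3:b onto {1:b}
drop 4:d onto {2:e}
drop 5:b onto {3:b}
drop 6:a onto {4:d}
drop 7:b onto {5:b}
drop 8:d onto {6:a}
drop 9:f onto {8:d}
ground layer = {0:d, 1:b}
drop-orders for the pieces not yet dropped (sum over which currently-grounded one goes next):
  1 to go: {7} 1  {9} 1
  2 to go: {5,7} 1  {7,9} 2  {8,9} 1
  3 to go: {3,5,7} 1  {5,7,9} 3  {6,8,9} 1  {7,8,9} 3
  4 to go: {1,3,5,7} 1  {3,5,7,9} 4  {4,6,8,9} 1  {5,7,8,9} 6  {6,7,8,9} 4
  5 to go: {1,3,5,7,9} 5  {2,4,6,8,9} 1  {3,5,7,8,9} 10  {4,6,7,8,9} 5  {5,6,7,8,9} 10
  6 to go: {0,2,4,6,8,9} 1  {1,3,5,7,8,9} 15  {2,4,6,7,8,9} 6  {3,5,6,7,8,9} 20  {4,5,6,7,8,9} 15
  7 to go: {0,2,4,6,7,8,9} 7  {1,3,5,6,7,8,9} 35  {2,4,5,6,7,8,9} 21  {3,4,5,6,7,8,9} 35
  8 to go: {0,2,4,5,6,7,8,9} 28  {1,3,4,5,6,7,8,9} 70  {2,3,4,5,6,7,8,9} 56
  if 0:d drops first: 126 orders
  if 1:b drops first: 84 orders
heap linearizations: 210

210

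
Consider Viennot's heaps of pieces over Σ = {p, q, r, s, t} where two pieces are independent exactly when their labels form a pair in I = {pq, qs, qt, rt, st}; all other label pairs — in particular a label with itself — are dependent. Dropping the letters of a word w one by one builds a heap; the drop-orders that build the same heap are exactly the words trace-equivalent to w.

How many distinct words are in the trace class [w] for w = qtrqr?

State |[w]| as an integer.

piece 0:q — minimal
piece 1:t — minimal
piece 2:r rests on {0:q}
piece 3:q rests on {2:r}
piece 4:r rests on {3:q}
minimal pieces: {0:q, 1:t}
ways to finish when only these pieces remain (= sum over removing one remaining piece with nothing left below it):
  1 left: {1}→1  {4}→1
  2 left: {1,4}→2  {3,4}→1
  3 left: {1,3,4}→3  {2,3,4}→1
  placing 0:q first → 4 extensions
  placing 1:t first → 1 extensions
total linear extensions = 5

5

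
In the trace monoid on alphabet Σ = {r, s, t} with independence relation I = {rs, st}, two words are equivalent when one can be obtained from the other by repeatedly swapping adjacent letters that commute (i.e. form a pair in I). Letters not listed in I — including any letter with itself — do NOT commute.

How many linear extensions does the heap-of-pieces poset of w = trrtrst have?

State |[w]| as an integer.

drop 0:t onto floor
drop 1:r onto {0:t}
drop 2:r onto {1:r}
drop 3:t onto {2:r}
drop 4:r onto {3:t}
drop 5:s onto floor
drop 6:t onto {4:r}
ground layer = {0:t, 5:s}
drop-orders for the pieces not yet dropped (sum over which currently-grounded one goes next):
  1 to go: {5} 1  {6} 1
  2 to go: {4,6} 1  {5,6} 2
  3 to go: {3,4,6} 1  {4,5,6} 3
  4 to go: {2,3,4,6} 1  {3,4,5,6} 4
  5 to go: {1,2,3,4,6} 1  {2,3,4,5,6} 5
  if 0:t drops first: 6 orders
  if 5:s drops first: 1 orders
heap linearizations: 7

7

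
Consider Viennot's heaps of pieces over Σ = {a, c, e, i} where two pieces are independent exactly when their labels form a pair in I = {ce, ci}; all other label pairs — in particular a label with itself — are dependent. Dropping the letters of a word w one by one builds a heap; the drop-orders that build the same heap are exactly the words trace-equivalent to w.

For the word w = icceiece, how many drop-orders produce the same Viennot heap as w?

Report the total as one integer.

0(i) covers ∅
1(c) covers ∅
2(c) covers 1:c
3(e) covers 0:i
4(i) covers 3:e
5(e) covers 4:i
6(c) covers 2:c
7(e) covers 5:e
floor of heap: 0:i, 1:c
completions by unplaced set U, small U first (add the entries for U minus each lowest piece of U):
  |U|=1: {6}:1  {7}:1
  |U|=2: {2,6}:1  {5,7}:1  {6,7}:2
  |U|=3: {1,2,6}:1  {2,6,7}:3  {4,5,7}:1  {5,6,7}:3
  |U|=4: {1,2,6,7}:4  {2,5,6,7}:6  {3,4,5,7}:1  {4,5,6,7}:4
  |U|=5: {0,3,4,5,7}:1  {1,2,5,6,7}:10  {2,4,5,6,7}:10  {3,4,5,6,7}:5
  |U|=6: {0,3,4,5,6,7}:6  {1,2,4,5,6,7}:20  {2,3,4,5,6,7}:15
  start at 0(i): 35
  start at 1(c): 21
sum over floor = 56

56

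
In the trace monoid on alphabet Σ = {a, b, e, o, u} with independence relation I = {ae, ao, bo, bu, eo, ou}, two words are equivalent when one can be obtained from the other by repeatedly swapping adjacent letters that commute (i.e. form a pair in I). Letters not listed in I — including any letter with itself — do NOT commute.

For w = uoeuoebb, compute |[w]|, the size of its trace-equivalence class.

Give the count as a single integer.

28

drop 0:u onto floor
drop 1:o onto floor
drop 2:e onto {0:u}
drop 3:u onto {2:e}
drop 4:o onto {1:o}
drop 5:e onto {3:u}
drop 6:b onto {5:e}
drop 7:b onto {6:b}
ground layer = {0:u, 1:o}
drop-orders for the pieces not yet dropped (sum over which currently-grounded one goes next):
  1 to go: {4} 1  {7} 1
  2 to go: {1,4} 1  {4,7} 2  {6,7} 1
  3 to go: {1,4,7} 3  {4,6,7} 3  {5,6,7} 1
  4 to go: {1,4,6,7} 6  {3,5,6,7} 1  {4,5,6,7} 4
  5 to go: {1,4,5,6,7} 10  {2,3,5,6,7} 1  {3,4,5,6,7} 5
  6 to go: {0,2,3,5,6,7} 1  {1,3,4,5,6,7} 15  {2,3,4,5,6,7} 6
  if 0:u drops first: 21 orders
  if 1:o drops first: 7 orders
heap linearizations: 28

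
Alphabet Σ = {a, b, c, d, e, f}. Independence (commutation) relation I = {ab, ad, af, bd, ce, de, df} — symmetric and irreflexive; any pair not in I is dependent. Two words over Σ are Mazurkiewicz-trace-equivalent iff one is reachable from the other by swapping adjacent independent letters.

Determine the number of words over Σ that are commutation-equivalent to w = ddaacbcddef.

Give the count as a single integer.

54

drop 0:d onto floor
drop 1:d onto {0:d}
drop 2:a onto floor
drop 3:a onto {2:a}
drop 4:c onto {1:d, 3:a}
drop 5:b onto {4:c}
drop 6:c onto {5:b}
drop 7:d onto {6:c}
drop 8:d onto {7:d}
drop 9:e onto {5:b}
drop 10:f onto {6:c, 9:e}
ground layer = {0:d, 2:a}
drop-orders for the pieces not yet dropped (sum over which currently-grounded one goes next):
  1 to go: {8} 1  {10} 1
  2 to go: {7,8} 1  {8,10} 2  {9,10} 1
  3 to go: {7,8,10} 3  {8,9,10} 3
  4 to go: {6,7,8,10} 3  {7,8,9,10} 6
  5 to go: {6,7,8,9,10} 9
  6 to go: {5,6,7,8,9,10} 9
  7 to go: {4,5,6,7,8,9,10} 9
  8 to go: {1,4,5,6,7,8,9,10} 9  {3,4,5,6,7,8,9,10} 9
  9 to go: {0,1,4,5,6,7,8,9,10} 9  {1,3,4,5,6,7,8,9,10} 18  {2,3,4,5,6,7,8,9,10} 9
  if 0:d drops first: 27 orders
  if 2:a drops first: 27 orders
heap linearizations: 54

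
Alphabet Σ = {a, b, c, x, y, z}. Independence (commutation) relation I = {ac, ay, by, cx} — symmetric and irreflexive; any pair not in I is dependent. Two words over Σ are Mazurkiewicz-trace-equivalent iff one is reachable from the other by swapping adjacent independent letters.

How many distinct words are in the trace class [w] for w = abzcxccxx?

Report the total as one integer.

drop 0:a onto floor
drop 1:b onto {0:a}
drop 2:z onto {1:b}
drop 3:c onto {2:z}
drop 4:x onto {2:z}
drop 5:c onto {3:c}
drop 6:c onto {5:c}
drop 7:x onto {4:x}
drop 8:x onto {7:x}
ground layer = {0:a}
drop-orders for the pieces not yet dropped (sum over which currently-grounded one goes next):
  1 to go: {6} 1  {8} 1
  2 to go: {5,6} 1  {6,8} 2  {7,8} 1
  3 to go: {3,5,6} 1  {4,7,8} 1  {5,6,8} 3  {6,7,8} 3
  4 to go: {3,5,6,8} 4  {4,6,7,8} 4  {5,6,7,8} 6
  5 to go: {3,5,6,7,8} 10  {4,5,6,7,8} 10
  6 to go: {3,4,5,6,7,8} 20
  7 to go: {2,3,4,5,6,7,8} 20
  if 0:a drops first: 20 orders

20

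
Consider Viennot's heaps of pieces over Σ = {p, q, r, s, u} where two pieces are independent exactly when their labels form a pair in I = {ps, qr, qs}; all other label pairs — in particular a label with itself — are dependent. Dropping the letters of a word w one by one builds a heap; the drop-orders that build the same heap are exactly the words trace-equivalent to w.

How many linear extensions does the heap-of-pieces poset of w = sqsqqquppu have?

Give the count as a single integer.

#0=s has no predecessor
#1=q has no predecessor
#2=s depends on [0:s]
#3=q depends on [1:q]
#4=q depends on [3:q]
#5=q depends on [4:q]
#6=u depends on [2:s, 5:q]
#7=p depends on [6:u]
#8=p depends on [7:p]
#9=u depends on [8:p]
sources: [0:s, 1:q]
N(rest) = Σ N(rest − s) over sources s of rest; N(one piece) = 1:
  size 1 → [9]=1
  size 2 → [8,9]=1
  size 3 → [7,8,9]=1
  size 4 → [6,7,8,9]=1
  size 5 → [2,6,7,8,9]=1  [5,6,7,8,9]=1
  size 6 → [0,2,6,7,8,9]=1  [2,5,6,7,8,9]=2  [4,5,6,7,8,9]=1
  size 7 → [0,2,5,6,7,8,9]=3  [2,4,5,6,7,8,9]=3  [3,4,5,6,7,8,9]=1
  size 8 → [0,2,4,5,6,7,8,9]=6  [1,3,4,5,6,7,8,9]=1  [2,3,4,5,6,7,8,9]=4
  first=0(s) contributes 5
  first=1(q) contributes 10
|[w]| = 15

15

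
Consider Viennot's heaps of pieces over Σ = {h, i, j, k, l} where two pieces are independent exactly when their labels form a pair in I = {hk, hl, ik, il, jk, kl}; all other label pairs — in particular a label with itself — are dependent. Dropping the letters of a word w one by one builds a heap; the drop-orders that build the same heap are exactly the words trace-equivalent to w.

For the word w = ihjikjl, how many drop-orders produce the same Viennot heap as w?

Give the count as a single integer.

7

piece 0:i — minimal
piece 1:h rests on {0:i}
piece 2:j rests on {1:h}
piece 3:i rests on {2:j}
piece 4:k — minimal
piece 5:j rests on {3:i}
piece 6:l rests on {5:j}
minimal pieces: {0:i, 4:k}
ways to finish when only these pieces remain (= sum over removing one remaining piece with nothing left below it):
  1 left: {4}→1  {6}→1
  2 left: {4,6}→2  {5,6}→1
  3 left: {3,5,6}→1  {4,5,6}→3
  4 left: {2,3,5,6}→1  {3,4,5,6}→4
  5 left: {1,2,3,5,6}→1  {2,3,4,5,6}→5
  placing 0:i first → 6 extensions
  placing 4:k first → 1 extensions
total linear extensions = 7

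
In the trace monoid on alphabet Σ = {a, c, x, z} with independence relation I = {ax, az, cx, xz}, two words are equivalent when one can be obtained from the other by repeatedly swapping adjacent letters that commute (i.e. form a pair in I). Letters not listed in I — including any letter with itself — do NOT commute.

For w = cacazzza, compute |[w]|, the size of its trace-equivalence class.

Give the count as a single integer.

drop 0:c onto floor
drop 1:a onto {0:c}
drop 2:c onto {1:a}
drop 3:a onto {2:c}
drop 4:z onto {2:c}
drop 5:z onto {4:z}
drop 6:z onto {5:z}
drop 7:a onto {3:a}
ground layer = {0:c}
drop-orders for the pieces not yet dropped (sum over which currently-grounded one goes next):
  1 to go: {6} 1  {7} 1
  2 to go: {3,7} 1  {5,6} 1  {6,7} 2
  3 to go: {3,6,7} 3  {4,5,6} 1  {5,6,7} 3
  4 to go: {3,5,6,7} 6  {4,5,6,7} 4
  5 to go: {3,4,5,6,7} 10
  6 to go: {2,3,4,5,6,7} 10
  if 0:c drops first: 10 orders

10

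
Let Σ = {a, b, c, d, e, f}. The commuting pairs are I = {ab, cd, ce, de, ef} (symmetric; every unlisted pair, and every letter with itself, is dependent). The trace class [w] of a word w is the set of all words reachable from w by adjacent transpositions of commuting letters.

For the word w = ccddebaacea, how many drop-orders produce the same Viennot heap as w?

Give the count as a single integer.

180

drop 0:c onto floor
drop 1:c onto {0:c}
drop 2:d onto floor
drop 3:d onto {2:d}
drop 4:e onto floor
drop 5:b onto {1:c, 3:d, 4:e}
drop 6:a onto {1:c, 3:d, 4:e}
drop 7:a onto {6:a}
drop 8:c onto {5:b, 7:a}
drop 9:e onto {5:b, 7:a}
drop 10:a onto {8:c, 9:e}
ground layer = {0:c, 2:d, 4:e}
drop-orders for the pieces not yet dropped (sum over which currently-grounded one goes next):
  1 to go: {10} 1
  2 to go: {8,10} 1  {9,10} 1
  3 to go: {8,9,10} 2
  4 to go: {5,8,9,10} 2  {7,8,9,10} 2
  5 to go: {5,7,8,9,10} 4  {6,7,8,9,10} 2
  6 to go: {5,6,7,8,9,10} 6
  7 to go: {1,5,6,7,8,9,10} 6  {3,5,6,7,8,9,10} 6  {4,5,6,7,8,9,10} 6
  8 to go: {0,1,5,6,7,8,9,10} 6  {1,3,5,6,7,8,9,10} 12  {1,4,5,6,7,8,9,10} 12  {2,3,5,6,7,8,9,10} 6  {3,4,5,6,7,8,9,10} 12
  9 to go: {0,1,3,5,6,7,8,9,10} 18  {0,1,4,5,6,7,8,9,10} 18  {1,2,3,5,6,7,8,9,10} 18  {1,3,4,5,6,7,8,9,10} 36  {2,3,4,5,6,7,8,9,10} 18
  if 0:c drops first: 72 orders
  if 2:d drops first: 72 orders
  if 4:e drops first: 36 orders
heap linearizations: 180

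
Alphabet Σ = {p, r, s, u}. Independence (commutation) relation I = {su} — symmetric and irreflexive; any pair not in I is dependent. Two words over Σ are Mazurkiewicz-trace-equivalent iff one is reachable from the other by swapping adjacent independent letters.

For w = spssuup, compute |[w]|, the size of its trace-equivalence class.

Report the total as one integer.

6

0(s) covers ∅
1(p) covers 0:s
2(s) covers 1:p
3(s) covers 2:s
4(u) covers 1:p
5(u) covers 4:u
6(p) covers 3:s, 5:u
floor of heap: 0:s
completions by unplaced set U, small U first (add the entries for U minus each lowest piece of U):
  |U|=1: {6}:1
  |U|=2: {3,6}:1  {5,6}:1
  |U|=3: {2,3,6}:1  {3,5,6}:2  {4,5,6}:1
  |U|=4: {2,3,5,6}:3  {3,4,5,6}:3
  |U|=5: {2,3,4,5,6}:6
  start at 0(s): 6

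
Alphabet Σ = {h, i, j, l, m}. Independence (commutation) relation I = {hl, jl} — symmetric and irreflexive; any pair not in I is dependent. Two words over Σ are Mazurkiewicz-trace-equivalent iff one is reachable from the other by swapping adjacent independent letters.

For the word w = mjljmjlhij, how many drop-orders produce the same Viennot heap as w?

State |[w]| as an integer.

0(m) covers ∅
1(j) covers 0:m
2(l) covers 0:m
3(j) covers 1:j
4(m) covers 2:l, 3:j
5(j) covers 4:m
6(l) covers 4:m
7(h) covers 5:j
8(i) covers 6:l, 7:h
9(j) covers 8:i
floor of heap: 0:m
completions by unplaced set U, small U first (add the entries for U minus each lowest piece of U):
  |U|=1: {9}:1
  |U|=2: {8,9}:1
  |U|=3: {6,8,9}:1  {7,8,9}:1
  |U|=4: {5,7,8,9}:1  {6,7,8,9}:2
  |U|=5: {5,6,7,8,9}:3
  |U|=6: {4,5,6,7,8,9}:3
  |U|=7: {2,4,5,6,7,8,9}:3  {3,4,5,6,7,8,9}:3
  |U|=8: {1,3,4,5,6,7,8,9}:3  {2,3,4,5,6,7,8,9}:6
  start at 0(m): 9

9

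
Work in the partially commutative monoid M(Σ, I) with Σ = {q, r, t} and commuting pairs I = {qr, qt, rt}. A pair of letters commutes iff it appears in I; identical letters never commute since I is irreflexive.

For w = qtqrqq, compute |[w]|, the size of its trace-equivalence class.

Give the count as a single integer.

30

piece 0:q — minimal
piece 1:t — minimal
piece 2:q rests on {0:q}
piece 3:r — minimal
piece 4:q rests on {2:q}
piece 5:q rests on {4:q}
minimal pieces: {0:q, 1:t, 3:r}
ways to finish when only these pieces remain (= sum over removing one remaining piece with nothing left below it):
  1 left: {1}→1  {3}→1  {5}→1
  2 left: {1,3}→2  {1,5}→2  {3,5}→2  {4,5}→1
  3 left: {1,3,5}→6  {1,4,5}→3  {2,4,5}→1  {3,4,5}→3
  4 left: {0,2,4,5}→1  {1,2,4,5}→4  {1,3,4,5}→12  {2,3,4,5}→4
  placing 0:q first → 20 extensions
  placing 1:t first → 5 extensions
  placing 3:r first → 5 extensions
total linear extensions = 30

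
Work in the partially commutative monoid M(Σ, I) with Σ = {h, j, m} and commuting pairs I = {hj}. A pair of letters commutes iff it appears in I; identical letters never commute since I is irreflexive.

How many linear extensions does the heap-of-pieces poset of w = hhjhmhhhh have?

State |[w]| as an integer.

4

drop 0:h onto floor
drop 1:h onto {0:h}
drop 2:j onto floor
drop 3:h onto {1:h}
drop 4:m onto {2:j, 3:h}
drop 5:h onto {4:m}
drop 6:h onto {5:h}
drop 7:h onto {6:h}
drop 8:h onto {7:h}
ground layer = {0:h, 2:j}
drop-orders for the pieces not yet dropped (sum over which currently-grounded one goes next):
  1 to go: {8} 1
  2 to go: {7,8} 1
  3 to go: {6,7,8} 1
  4 to go: {5,6,7,8} 1
  5 to go: {4,5,6,7,8} 1
  6 to go: {2,4,5,6,7,8} 1  {3,4,5,6,7,8} 1
  7 to go: {1,3,4,5,6,7,8} 1  {2,3,4,5,6,7,8} 2
  if 0:h drops first: 3 orders
  if 2:j drops first: 1 orders
heap linearizations: 4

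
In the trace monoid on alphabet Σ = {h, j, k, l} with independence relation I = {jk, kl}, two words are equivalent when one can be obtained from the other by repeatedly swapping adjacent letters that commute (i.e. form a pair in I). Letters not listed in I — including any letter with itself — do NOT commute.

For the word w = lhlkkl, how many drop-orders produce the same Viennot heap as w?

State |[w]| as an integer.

6

0(l) covers ∅
1(h) covers 0:l
2(l) covers 1:h
3(k) covers 1:h
4(k) covers 3:k
5(l) covers 2:l
floor of heap: 0:l
completions by unplaced set U, small U first (add the entries for U minus each lowest piece of U):
  |U|=1: {4}:1  {5}:1
  |U|=2: {2,5}:1  {3,4}:1  {4,5}:2
  |U|=3: {2,4,5}:3  {3,4,5}:3
  |U|=4: {2,3,4,5}:6
  start at 0(l): 6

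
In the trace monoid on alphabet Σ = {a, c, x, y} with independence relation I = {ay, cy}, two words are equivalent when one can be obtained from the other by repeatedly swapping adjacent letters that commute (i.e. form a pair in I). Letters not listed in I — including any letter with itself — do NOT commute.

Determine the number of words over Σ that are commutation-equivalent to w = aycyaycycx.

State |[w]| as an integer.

piece 0:a — minimal
piece 1:y — minimal
piece 2:c rests on {0:a}
piece 3:y rests on {1:y}
piece 4:a rests on {2:c}
piece 5:y rests on {3:y}
piece 6:c rests on {4:a}
piece 7:y rests on {5:y}
piece 8:c rests on {6:c}
piece 9:x rests on {7:y, 8:c}
minimal pieces: {0:a, 1:y}
ways to finish when only these pieces remain (= sum over removing one remaining piece with nothing left below it):
  1 left: {9}→1
  2 left: {7,9}→1  {8,9}→1
  3 left: {5,7,9}→1  {6,8,9}→1  {7,8,9}→2
  4 left: {3,5,7,9}→1  {4,6,8,9}→1  {5,7,8,9}→3  {6,7,8,9}→3
  5 left: {1,3,5,7,9}→1  {2,4,6,8,9}→1  {3,5,7,8,9}→4  {4,6,7,8,9}→4  {5,6,7,8,9}→6
  6 left: {0,2,4,6,8,9}→1  {1,3,5,7,8,9}→5  {2,4,6,7,8,9}→5  {3,5,6,7,8,9}→10  {4,5,6,7,8,9}→10
  7 left: {0,2,4,6,7,8,9}→6  {1,3,5,6,7,8,9}→15  {2,4,5,6,7,8,9}→15  {3,4,5,6,7,8,9}→20
  8 left: {0,2,4,5,6,7,8,9}→21  {1,3,4,5,6,7,8,9}→35  {2,3,4,5,6,7,8,9}→35
  placing 0:a first → 70 extensions
  placing 1:y first → 56 extensions
total linear extensions = 126

126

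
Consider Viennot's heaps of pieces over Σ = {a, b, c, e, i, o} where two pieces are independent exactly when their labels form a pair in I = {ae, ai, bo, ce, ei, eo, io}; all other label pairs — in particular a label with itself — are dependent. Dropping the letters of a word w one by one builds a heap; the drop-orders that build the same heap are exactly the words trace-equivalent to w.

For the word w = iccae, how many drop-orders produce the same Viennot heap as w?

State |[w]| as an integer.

drop 0:i onto floor
drop 1:c onto {0:i}
drop 2:c onto {1:c}
drop 3:a onto {2:c}
drop 4:e onto floor
ground layer = {0:i, 4:e}
drop-orders for the pieces not yet dropped (sum over which currently-grounded one goes next):
  1 to go: {3} 1  {4} 1
  2 to go: {2,3} 1  {3,4} 2
  3 to go: {1,2,3} 1  {2,3,4} 3
  if 0:i drops first: 4 orders
  if 4:e drops first: 1 orders
heap linearizations: 5

5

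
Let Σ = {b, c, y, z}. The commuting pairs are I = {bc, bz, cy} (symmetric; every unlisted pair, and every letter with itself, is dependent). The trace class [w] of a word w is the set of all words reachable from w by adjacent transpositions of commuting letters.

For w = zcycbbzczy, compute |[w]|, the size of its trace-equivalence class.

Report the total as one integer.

drop 0:z onto floor
drop 1:c onto {0:z}
drop 2:y onto {0:z}
drop 3:c onto {1:c}
drop 4:b onto {2:y}
drop 5:b onto {4:b}
drop 6:z onto {2:y, 3:c}
drop 7:c onto {6:z}
drop 8:z onto {7:c}
drop 9:y onto {5:b, 8:z}
ground layer = {0:z}
drop-orders for the pieces not yet dropped (sum over which currently-grounded one goes next):
  1 to go: {9} 1
  2 to go: {5,9} 1  {8,9} 1
  3 to go: {4,5,9} 1  {5,8,9} 2  {7,8,9} 1
  4 to go: {4,5,8,9} 3  {5,7,8,9} 3  {6,7,8,9} 1
  5 to go: {3,6,7,8,9} 1  {4,5,7,8,9} 6  {5,6,7,8,9} 4
  6 to go: {1,3,6,7,8,9} 1  {3,5,6,7,8,9} 5  {4,5,6,7,8,9} 10
  7 to go: {1,3,5,6,7,8,9} 6  {2,4,5,6,7,8,9} 10  {3,4,5,6,7,8,9} 15
  8 to go: {1,3,4,5,6,7,8,9} 21  {2,3,4,5,6,7,8,9} 25
  if 0:z drops first: 46 orders

46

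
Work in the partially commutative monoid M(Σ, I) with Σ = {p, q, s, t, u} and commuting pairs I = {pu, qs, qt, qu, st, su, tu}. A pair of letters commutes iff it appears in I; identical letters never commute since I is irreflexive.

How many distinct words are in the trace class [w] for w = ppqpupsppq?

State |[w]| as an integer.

10

0(p) covers ∅
1(p) covers 0:p
2(q) covers 1:p
3(p) covers 2:q
4(u) covers ∅
5(p) covers 3:p
6(s) covers 5:p
7(p) covers 6:s
8(p) covers 7:p
9(q) covers 8:p
floor of heap: 0:p, 4:u
completions by unplaced set U, small U first (add the entries for U minus each lowest piece of U):
  |U|=1: {4}:1  {9}:1
  |U|=2: {4,9}:2  {8,9}:1
  |U|=3: {4,8,9}:3  {7,8,9}:1
  |U|=4: {4,7,8,9}:4  {6,7,8,9}:1
  |U|=5: {4,6,7,8,9}:5  {5,6,7,8,9}:1
  |U|=6: {3,5,6,7,8,9}:1  {4,5,6,7,8,9}:6
  |U|=7: {2,3,5,6,7,8,9}:1  {3,4,5,6,7,8,9}:7
  |U|=8: {1,2,3,5,6,7,8,9}:1  {2,3,4,5,6,7,8,9}:8
  start at 0(p): 9
  start at 4(u): 1
sum over floor = 10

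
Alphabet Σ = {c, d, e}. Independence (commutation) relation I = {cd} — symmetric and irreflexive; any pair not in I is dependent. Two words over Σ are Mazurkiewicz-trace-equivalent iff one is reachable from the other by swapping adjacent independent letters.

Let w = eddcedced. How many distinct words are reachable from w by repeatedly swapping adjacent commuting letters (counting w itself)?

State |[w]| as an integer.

6

0(e) covers ∅
1(d) covers 0:e
2(d) covers 1:d
3(c) covers 0:e
4(e) covers 2:d, 3:c
5(d) covers 4:e
6(c) covers 4:e
7(e) covers 5:d, 6:c
8(d) covers 7:e
floor of heap: 0:e
completions by unplaced set U, small U first (add the entries for U minus each lowest piece of U):
  |U|=1: {8}:1
  |U|=2: {7,8}:1
  |U|=3: {5,7,8}:1  {6,7,8}:1
  |U|=4: {5,6,7,8}:2
  |U|=5: {4,5,6,7,8}:2
  |U|=6: {2,4,5,6,7,8}:2  {3,4,5,6,7,8}:2
  |U|=7: {1,2,4,5,6,7,8}:2  {2,3,4,5,6,7,8}:4
  start at 0(e): 6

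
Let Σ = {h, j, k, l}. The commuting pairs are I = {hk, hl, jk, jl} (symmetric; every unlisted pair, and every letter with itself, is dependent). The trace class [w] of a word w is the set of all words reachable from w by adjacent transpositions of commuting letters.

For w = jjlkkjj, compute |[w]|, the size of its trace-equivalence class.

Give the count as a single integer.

35

piece 0:j — minimal
piece 1:j rests on {0:j}
piece 2:l — minimal
piece 3:k rests on {2:l}
piece 4:k rests on {3:k}
piece 5:j rests on {1:j}
piece 6:j rests on {5:j}
minimal pieces: {0:j, 2:l}
ways to finish when only these pieces remain (= sum over removing one remaining piece with nothing left below it):
  1 left: {4}→1  {6}→1
  2 left: {3,4}→1  {4,6}→2  {5,6}→1
  3 left: {1,5,6}→1  {2,3,4}→1  {3,4,6}→3  {4,5,6}→3
  4 left: {0,1,5,6}→1  {1,4,5,6}→4  {2,3,4,6}→4  {3,4,5,6}→6
  5 left: {0,1,4,5,6}→5  {1,3,4,5,6}→10  {2,3,4,5,6}→10
  placing 0:j first → 20 extensions
  placing 2:l first → 15 extensions
total linear extensions = 35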